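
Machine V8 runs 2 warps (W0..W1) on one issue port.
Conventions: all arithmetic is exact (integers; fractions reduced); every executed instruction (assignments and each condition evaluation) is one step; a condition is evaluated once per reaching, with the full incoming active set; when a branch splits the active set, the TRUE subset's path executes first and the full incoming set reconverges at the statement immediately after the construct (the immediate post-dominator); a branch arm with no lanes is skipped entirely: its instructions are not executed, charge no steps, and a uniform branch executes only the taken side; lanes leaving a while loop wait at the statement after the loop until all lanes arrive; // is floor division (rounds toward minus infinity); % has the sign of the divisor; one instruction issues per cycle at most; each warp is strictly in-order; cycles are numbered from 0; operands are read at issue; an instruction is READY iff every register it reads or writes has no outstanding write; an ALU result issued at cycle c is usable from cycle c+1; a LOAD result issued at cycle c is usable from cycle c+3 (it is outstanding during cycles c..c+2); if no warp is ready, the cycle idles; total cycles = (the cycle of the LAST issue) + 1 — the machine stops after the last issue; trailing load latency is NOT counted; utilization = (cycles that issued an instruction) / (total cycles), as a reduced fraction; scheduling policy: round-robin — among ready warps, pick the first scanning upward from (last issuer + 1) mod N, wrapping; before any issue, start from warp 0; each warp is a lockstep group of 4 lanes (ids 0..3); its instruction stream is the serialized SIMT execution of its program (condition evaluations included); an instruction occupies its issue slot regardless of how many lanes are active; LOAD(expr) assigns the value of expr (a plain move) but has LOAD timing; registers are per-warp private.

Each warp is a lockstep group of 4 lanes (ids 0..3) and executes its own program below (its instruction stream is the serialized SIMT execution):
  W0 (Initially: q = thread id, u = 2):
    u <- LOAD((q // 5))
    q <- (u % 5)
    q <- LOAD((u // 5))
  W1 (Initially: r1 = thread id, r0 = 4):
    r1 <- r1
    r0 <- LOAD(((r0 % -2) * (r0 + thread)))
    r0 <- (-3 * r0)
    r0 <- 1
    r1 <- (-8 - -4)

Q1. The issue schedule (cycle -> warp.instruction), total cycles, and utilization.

cycle 0: W0.I0
cycle 1: W1.I0
cycle 2: W1.I1
cycle 3: W0.I1
cycle 4: W0.I2
cycle 5: W1.I2
cycle 6: W1.I3
cycle 7: W1.I4

Answer: 8 cycles, utilization 1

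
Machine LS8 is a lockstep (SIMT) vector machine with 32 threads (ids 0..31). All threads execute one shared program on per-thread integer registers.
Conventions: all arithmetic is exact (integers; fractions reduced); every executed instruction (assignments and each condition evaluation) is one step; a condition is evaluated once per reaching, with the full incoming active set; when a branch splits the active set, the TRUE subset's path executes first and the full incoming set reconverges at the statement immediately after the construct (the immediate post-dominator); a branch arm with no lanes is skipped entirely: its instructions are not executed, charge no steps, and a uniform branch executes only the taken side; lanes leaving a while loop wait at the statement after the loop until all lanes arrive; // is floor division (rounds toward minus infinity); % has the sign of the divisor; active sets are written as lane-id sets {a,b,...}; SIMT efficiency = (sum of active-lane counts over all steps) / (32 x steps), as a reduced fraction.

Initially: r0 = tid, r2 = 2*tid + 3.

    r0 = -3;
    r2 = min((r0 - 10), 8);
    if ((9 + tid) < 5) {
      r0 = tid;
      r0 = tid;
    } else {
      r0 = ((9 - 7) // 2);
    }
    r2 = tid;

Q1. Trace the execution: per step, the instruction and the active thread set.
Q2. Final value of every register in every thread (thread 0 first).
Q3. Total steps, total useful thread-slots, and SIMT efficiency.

step 0: r0 <- -3                     {0,1,2,3,4,5,6,7,8,9,10,11,12,13,14,15,16,17,18,19,20,21,22,23,24,25,26,27,28,29,30,31}
step 1: r2 <- min((r0 - 10), 8)      {0,1,2,3,4,5,6,7,8,9,10,11,12,13,14,15,16,17,18,19,20,21,22,23,24,25,26,27,28,29,30,31}
step 2: eval ((9 + tid) < 5)         {0,1,2,3,4,5,6,7,8,9,10,11,12,13,14,15,16,17,18,19,20,21,22,23,24,25,26,27,28,29,30,31}
step 3: r0 <- ((9 - 7) // 2)         {0,1,2,3,4,5,6,7,8,9,10,11,12,13,14,15,16,17,18,19,20,21,22,23,24,25,26,27,28,29,30,31}
step 4: r2 <- tid                    {0,1,2,3,4,5,6,7,8,9,10,11,12,13,14,15,16,17,18,19,20,21,22,23,24,25,26,27,28,29,30,31}

Answer: 5 steps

r0: 1,1,1,1,1,1,1,1,1,1,1,1,1,1,1,1,1,1,1,1,1,1,1,1,1,1,1,1,1,1,1,1
r2: 0,1,2,3,4,5,6,7,8,9,10,11,12,13,14,15,16,17,18,19,20,21,22,23,24,25,26,27,28,29,30,31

steps = 5; useful = 160; efficiency = 160/160 = 1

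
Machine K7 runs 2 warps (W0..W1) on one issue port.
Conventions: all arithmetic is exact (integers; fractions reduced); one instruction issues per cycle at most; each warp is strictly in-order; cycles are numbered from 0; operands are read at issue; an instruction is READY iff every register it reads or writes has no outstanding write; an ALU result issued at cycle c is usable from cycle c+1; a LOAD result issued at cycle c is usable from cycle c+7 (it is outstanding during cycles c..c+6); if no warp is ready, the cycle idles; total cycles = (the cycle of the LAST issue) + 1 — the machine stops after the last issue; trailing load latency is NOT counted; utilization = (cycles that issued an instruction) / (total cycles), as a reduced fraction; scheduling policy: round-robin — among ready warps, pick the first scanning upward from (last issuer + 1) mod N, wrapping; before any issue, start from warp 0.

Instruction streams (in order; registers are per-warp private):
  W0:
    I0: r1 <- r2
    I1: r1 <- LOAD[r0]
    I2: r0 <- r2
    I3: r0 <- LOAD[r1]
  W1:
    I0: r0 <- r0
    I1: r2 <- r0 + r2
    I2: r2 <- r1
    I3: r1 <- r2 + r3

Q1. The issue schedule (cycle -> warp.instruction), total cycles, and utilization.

cycle 0: W0.I0
cycle 1: W1.I0
cycle 2: W0.I1
cycle 3: W1.I1
cycle 4: W0.I2
cycle 5: W1.I2
cycle 6: W1.I3
cycle 7: idle
cycle 8: idle
cycle 9: W0.I3

Answer: 10 cycles, utilization 4/5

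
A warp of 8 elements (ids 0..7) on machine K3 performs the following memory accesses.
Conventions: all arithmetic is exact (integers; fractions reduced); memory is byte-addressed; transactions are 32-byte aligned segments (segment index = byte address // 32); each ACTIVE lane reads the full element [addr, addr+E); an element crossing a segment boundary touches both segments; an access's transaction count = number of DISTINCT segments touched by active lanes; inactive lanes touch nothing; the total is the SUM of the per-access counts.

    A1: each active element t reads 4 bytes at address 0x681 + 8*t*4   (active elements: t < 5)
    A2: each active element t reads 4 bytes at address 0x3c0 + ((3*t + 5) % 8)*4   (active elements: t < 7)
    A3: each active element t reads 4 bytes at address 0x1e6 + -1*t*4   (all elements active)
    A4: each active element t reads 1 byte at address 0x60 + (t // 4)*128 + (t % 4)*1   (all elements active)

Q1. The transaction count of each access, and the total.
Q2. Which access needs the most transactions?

A1: 5 transactions
A2: 1 transaction
A3: 2 transactions
A4: 2 transactions

Answer: 5,1,2,2; total 10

Answer: A1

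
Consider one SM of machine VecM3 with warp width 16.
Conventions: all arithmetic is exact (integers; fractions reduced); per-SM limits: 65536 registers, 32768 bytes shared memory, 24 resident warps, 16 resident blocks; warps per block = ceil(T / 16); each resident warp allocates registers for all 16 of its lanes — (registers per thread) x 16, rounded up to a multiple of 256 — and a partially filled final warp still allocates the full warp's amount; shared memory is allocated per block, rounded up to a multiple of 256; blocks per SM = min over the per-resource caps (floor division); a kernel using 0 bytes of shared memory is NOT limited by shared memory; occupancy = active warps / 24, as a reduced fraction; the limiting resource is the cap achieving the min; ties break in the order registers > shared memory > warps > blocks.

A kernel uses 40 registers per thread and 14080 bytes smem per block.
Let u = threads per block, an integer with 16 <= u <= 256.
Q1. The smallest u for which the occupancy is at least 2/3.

Answer: u = 113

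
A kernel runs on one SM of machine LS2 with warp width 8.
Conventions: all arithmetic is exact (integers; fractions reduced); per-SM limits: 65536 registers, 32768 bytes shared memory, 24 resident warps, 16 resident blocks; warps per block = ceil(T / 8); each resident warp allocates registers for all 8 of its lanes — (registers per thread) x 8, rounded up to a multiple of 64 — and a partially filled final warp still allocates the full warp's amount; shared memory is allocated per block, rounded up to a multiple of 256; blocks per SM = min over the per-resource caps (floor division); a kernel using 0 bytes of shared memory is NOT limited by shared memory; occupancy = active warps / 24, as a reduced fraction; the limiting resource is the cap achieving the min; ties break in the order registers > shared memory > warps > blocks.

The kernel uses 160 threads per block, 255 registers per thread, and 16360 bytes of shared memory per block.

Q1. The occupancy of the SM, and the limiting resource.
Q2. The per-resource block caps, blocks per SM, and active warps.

Answer: occupancy 5/6, limited by registers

registers: 1 block
shared memory: 2 blocks
warps: 1 block
blocks: 16 blocks

Answer: 1 block, 20 active warps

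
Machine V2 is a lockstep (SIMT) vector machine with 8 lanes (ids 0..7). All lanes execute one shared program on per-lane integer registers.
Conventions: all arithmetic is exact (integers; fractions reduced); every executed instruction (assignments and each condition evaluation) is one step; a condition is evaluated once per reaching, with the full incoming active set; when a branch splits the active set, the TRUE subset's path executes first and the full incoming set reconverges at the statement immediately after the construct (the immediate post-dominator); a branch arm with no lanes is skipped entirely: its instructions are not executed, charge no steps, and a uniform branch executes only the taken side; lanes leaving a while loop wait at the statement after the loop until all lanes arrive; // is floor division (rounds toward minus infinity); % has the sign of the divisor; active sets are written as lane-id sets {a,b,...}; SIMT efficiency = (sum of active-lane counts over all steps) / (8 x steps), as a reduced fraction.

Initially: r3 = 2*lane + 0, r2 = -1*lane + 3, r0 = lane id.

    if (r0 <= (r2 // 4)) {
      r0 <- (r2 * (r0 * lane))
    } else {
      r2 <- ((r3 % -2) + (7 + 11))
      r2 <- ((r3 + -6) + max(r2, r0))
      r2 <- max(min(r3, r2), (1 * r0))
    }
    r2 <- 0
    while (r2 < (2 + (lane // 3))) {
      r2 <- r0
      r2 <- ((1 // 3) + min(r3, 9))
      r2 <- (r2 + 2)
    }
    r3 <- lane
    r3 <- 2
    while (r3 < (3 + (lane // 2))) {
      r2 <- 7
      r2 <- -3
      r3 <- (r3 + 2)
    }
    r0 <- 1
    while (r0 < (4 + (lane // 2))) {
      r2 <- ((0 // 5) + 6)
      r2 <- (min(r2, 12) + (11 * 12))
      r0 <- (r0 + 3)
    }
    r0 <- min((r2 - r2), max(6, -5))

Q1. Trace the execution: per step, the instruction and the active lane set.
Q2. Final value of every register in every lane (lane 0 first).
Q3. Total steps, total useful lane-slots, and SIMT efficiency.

step 0: eval (r0 <= (r2 // 4))       {0,1,2,3,4,5,6,7}
step 1: r0 <- (r2 * (r0 * lane))     {0}
step 2: r2 <- ((r3 % -2) + (7 + 11)) {1,2,3,4,5,6,7}
step 3: r2 <- ((r3 + -6) + max(r2, r0)) {1,2,3,4,5,6,7}
step 4: r2 <- max(min(r3, r2), (1 * r0)) {1,2,3,4,5,6,7}
step 5: r2 <- 0                      {0,1,2,3,4,5,6,7}
step 6: eval (r2 < (2 + (lane // 3))) {0,1,2,3,4,5,6,7}
step 7: r2 <- r0                     {0,1,2,3,4,5,6,7}
step 8: r2 <- ((1 // 3) + min(r3, 9)) {0,1,2,3,4,5,6,7}
step 9: r2 <- (r2 + 2)               {0,1,2,3,4,5,6,7}
step 10: eval (r2 < (2 + (lane // 3))) {0,1,2,3,4,5,6,7}
step 11: r3 <- lane                   {0,1,2,3,4,5,6,7}
step 12: r3 <- 2                      {0,1,2,3,4,5,6,7}
step 13: eval (r3 < (3 + (lane // 2))) {0,1,2,3,4,5,6,7}
step 14: r2 <- 7                      {0,1,2,3,4,5,6,7}
step 15: r2 <- -3                     {0,1,2,3,4,5,6,7}
step 16: r3 <- (r3 + 2)               {0,1,2,3,4,5,6,7}
step 17: eval (r3 < (3 + (lane // 2))) {0,1,2,3,4,5,6,7}
step 18: r2 <- 7                      {4,5,6,7}
step 19: r2 <- -3                     {4,5,6,7}
step 20: r3 <- (r3 + 2)               {4,5,6,7}
step 21: eval (r3 < (3 + (lane // 2))) {4,5,6,7}
step 22: r0 <- 1                      {0,1,2,3,4,5,6,7}
step 23: eval (r0 < (4 + (lane // 2))) {0,1,2,3,4,5,6,7}
step 24: r2 <- ((0 // 5) + 6)         {0,1,2,3,4,5,6,7}
step 25: r2 <- (min(r2, 12) + (11 * 12)) {0,1,2,3,4,5,6,7}
step 26: r0 <- (r0 + 3)               {0,1,2,3,4,5,6,7}
step 27: eval (r0 < (4 + (lane // 2))) {0,1,2,3,4,5,6,7}
step 28: r2 <- ((0 // 5) + 6)         {2,3,4,5,6,7}
step 29: r2 <- (min(r2, 12) + (11 * 12)) {2,3,4,5,6,7}
step 30: r0 <- (r0 + 3)               {2,3,4,5,6,7}
step 31: eval (r0 < (4 + (lane // 2))) {2,3,4,5,6,7}
step 32: r0 <- min((r2 - r2), max(6, -5)) {0,1,2,3,4,5,6,7}

Answer: 33 steps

r3: 4,4,4,4,6,6,6,6
r2: 138,138,138,138,138,138,138,138
r0: 0,0,0,0,0,0,0,0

steps = 33; useful = 230; efficiency = 230/264 = 115/132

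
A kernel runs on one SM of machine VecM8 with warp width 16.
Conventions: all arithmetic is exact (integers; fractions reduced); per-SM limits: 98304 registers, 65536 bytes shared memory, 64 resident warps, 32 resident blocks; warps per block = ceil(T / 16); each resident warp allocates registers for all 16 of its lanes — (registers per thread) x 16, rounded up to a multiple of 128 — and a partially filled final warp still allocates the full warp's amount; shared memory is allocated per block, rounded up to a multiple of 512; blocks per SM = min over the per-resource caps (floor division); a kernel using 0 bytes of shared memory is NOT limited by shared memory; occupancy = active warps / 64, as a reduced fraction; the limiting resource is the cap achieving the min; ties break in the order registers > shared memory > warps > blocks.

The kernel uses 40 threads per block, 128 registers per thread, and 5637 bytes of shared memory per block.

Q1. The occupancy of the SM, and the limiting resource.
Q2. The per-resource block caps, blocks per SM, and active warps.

Answer: occupancy 15/32, limited by shared memory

registers: 16 blocks
shared memory: 10 blocks
warps: 21 blocks
blocks: 32 blocks

Answer: 10 blocks, 30 active warps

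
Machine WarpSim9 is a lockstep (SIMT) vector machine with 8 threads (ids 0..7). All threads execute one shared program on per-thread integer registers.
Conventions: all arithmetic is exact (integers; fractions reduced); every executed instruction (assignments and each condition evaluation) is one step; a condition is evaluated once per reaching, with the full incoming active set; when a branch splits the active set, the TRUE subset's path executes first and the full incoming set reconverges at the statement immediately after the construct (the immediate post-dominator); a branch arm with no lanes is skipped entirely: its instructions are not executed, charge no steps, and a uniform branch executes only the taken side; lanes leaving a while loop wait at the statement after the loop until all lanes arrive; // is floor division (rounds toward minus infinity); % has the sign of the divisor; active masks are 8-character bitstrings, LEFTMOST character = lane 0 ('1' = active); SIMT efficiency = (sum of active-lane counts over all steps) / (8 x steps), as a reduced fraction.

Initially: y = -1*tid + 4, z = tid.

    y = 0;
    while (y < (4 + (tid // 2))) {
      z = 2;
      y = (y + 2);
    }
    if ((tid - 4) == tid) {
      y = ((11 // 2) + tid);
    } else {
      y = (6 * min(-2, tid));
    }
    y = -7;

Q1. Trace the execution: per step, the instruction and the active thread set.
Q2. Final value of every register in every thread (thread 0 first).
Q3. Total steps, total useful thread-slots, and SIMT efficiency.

step 0: y <- 0                       11111111
step 1: eval (y < (4 + (tid // 2)))  11111111
step 2: z <- 2                       11111111
step 3: y <- (y + 2)                 11111111
step 4: eval (y < (4 + (tid // 2)))  11111111
step 5: z <- 2                       11111111
step 6: y <- (y + 2)                 11111111
step 7: eval (y < (4 + (tid // 2)))  11111111
step 8: z <- 2                       00111111
step 9: y <- (y + 2)                 00111111
step 10: eval (y < (4 + (tid // 2)))  00111111
step 11: z <- 2                       00000011
step 12: y <- (y + 2)                 00000011
step 13: eval (y < (4 + (tid // 2)))  00000011
step 14: eval ((tid - 4) == tid)      11111111
step 15: y <- (6 * min(-2, tid))      11111111
step 16: y <- -7                      11111111

Answer: 17 steps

y: -7,-7,-7,-7,-7,-7,-7,-7
z: 2,2,2,2,2,2,2,2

steps = 17; useful = 112; efficiency = 112/136 = 14/17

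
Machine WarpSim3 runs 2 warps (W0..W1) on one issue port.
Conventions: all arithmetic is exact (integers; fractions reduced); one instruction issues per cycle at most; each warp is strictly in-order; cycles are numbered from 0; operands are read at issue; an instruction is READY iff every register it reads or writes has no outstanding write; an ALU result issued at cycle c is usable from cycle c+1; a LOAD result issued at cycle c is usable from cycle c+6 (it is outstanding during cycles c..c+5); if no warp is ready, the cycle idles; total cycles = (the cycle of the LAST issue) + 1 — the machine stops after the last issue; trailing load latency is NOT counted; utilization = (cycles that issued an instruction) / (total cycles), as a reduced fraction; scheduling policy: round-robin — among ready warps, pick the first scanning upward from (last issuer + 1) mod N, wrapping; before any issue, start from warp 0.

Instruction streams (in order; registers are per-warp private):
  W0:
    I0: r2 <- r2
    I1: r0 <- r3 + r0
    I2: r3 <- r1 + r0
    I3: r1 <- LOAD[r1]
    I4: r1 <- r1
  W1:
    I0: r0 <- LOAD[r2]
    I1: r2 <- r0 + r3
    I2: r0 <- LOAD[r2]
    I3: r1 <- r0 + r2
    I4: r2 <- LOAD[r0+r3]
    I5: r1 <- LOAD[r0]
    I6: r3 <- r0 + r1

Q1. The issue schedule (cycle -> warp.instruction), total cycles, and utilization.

cycle 0: W0.I0
cycle 1: W1.I0
cycle 2: W0.I1
cycle 3: W0.I2
cycle 4: W0.I3
cycle 5: idle
cycle 6: idle
cycle 7: W1.I1
cycle 8: W1.I2
cycle 9: idle
cycle 10: W0.I4
cycle 11: idle
cycle 12: idle
cycle 13: idle
cycle 14: W1.I3
cycle 15: W1.I4
cycle 16: W1.I5
cycle 17: idle
cycle 18: idle
cycle 19: idle
cycle 20: idle
cycle 21: idle
cycle 22: W1.I6

Answer: 23 cycles, utilization 12/23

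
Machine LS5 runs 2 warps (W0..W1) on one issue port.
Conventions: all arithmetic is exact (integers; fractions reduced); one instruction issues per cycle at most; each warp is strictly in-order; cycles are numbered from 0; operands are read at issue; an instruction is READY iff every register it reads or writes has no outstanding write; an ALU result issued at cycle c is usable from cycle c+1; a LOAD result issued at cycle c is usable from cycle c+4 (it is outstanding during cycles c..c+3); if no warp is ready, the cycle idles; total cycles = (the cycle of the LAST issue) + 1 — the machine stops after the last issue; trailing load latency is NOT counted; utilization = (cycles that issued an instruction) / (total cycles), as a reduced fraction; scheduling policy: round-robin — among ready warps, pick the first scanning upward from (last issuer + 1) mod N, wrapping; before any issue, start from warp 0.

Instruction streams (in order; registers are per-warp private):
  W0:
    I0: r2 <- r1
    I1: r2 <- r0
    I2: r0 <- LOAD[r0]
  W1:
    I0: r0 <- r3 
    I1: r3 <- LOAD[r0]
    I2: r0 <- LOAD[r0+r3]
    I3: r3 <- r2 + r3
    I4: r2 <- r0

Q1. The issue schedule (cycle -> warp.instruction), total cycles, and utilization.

cycle 0: W0.I0
cycle 1: W1.I0
cycle 2: W0.I1
cycle 3: W1.I1
cycle 4: W0.I2
cycle 5: idle
cycle 6: idle
cycle 7: W1.I2
cycle 8: W1.I3
cycle 9: idle
cycle 10: idle
cycle 11: W1.I4

Answer: 12 cycles, utilization 2/3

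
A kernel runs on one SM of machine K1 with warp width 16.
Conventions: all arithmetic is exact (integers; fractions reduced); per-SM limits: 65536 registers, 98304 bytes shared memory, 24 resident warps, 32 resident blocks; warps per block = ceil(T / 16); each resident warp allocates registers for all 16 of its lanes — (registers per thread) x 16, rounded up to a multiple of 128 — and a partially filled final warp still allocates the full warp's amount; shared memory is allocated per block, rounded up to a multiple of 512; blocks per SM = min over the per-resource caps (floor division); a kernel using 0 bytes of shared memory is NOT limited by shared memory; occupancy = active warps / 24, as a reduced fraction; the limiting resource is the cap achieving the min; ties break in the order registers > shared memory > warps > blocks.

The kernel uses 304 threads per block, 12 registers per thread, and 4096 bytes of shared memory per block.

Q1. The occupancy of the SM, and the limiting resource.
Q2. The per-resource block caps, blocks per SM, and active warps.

Answer: occupancy 19/24, limited by warps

registers: 13 blocks
shared memory: 24 blocks
warps: 1 block
blocks: 32 blocks

Answer: 1 block, 19 active warps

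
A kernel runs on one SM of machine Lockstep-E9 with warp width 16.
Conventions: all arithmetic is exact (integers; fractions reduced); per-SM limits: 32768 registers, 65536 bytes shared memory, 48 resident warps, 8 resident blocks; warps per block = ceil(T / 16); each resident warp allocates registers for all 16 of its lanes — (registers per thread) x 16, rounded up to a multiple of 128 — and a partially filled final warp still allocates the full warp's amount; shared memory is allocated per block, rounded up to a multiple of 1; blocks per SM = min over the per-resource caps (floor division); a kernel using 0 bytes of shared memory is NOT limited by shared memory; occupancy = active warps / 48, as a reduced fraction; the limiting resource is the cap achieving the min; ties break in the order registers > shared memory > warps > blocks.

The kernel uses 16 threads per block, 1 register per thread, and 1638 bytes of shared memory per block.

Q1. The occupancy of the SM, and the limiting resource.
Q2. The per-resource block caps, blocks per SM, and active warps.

Answer: occupancy 1/6, limited by blocks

registers: 256 blocks
shared memory: 40 blocks
warps: 48 blocks
blocks: 8 blocks

Answer: 8 blocks, 8 active warps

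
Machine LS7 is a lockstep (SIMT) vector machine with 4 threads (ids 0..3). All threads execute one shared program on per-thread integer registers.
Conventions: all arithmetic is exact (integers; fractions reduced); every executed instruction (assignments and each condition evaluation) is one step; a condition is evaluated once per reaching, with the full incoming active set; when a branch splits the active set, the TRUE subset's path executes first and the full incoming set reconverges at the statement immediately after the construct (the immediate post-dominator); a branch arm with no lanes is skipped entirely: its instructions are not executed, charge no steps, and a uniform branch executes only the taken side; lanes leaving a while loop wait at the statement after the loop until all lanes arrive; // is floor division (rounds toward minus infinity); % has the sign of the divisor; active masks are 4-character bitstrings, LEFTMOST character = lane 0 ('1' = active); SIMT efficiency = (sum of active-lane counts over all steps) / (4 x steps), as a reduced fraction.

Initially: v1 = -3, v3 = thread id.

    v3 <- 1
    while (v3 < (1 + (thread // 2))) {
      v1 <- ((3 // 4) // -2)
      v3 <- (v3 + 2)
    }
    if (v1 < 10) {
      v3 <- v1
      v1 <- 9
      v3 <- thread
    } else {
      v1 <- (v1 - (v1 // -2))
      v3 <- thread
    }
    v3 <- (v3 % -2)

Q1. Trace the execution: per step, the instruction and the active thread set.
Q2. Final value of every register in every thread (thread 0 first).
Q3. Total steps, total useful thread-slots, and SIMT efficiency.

step 0: v3 <- 1                      1111
step 1: eval (v3 < (1 + (thread // 2))) 1111
step 2: v1 <- ((3 // 4) // -2)       0011
step 3: v3 <- (v3 + 2)               0011
step 4: eval (v3 < (1 + (thread // 2))) 0011
step 5: eval (v1 < 10)               1111
step 6: v3 <- v1                     1111
step 7: v1 <- 9                      1111
step 8: v3 <- thread                 1111
step 9: v3 <- (v3 % -2)              1111

Answer: 10 steps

v1: 9,9,9,9
v3: 0,-1,0,-1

steps = 10; useful = 34; efficiency = 34/40 = 17/20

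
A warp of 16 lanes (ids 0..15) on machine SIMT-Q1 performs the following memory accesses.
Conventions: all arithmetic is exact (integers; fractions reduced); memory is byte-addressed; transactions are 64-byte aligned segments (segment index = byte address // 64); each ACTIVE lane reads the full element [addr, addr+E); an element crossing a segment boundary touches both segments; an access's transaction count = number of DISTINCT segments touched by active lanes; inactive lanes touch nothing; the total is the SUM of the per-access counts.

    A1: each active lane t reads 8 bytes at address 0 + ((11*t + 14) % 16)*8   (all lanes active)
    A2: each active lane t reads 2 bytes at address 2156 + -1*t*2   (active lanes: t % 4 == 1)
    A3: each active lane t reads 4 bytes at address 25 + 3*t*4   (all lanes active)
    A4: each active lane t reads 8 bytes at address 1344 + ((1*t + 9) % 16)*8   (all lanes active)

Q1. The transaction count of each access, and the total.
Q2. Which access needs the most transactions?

A1: 2 transactions
A2: 1 transaction
A3: 4 transactions
A4: 2 transactions

Answer: 2,1,4,2; total 9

Answer: A3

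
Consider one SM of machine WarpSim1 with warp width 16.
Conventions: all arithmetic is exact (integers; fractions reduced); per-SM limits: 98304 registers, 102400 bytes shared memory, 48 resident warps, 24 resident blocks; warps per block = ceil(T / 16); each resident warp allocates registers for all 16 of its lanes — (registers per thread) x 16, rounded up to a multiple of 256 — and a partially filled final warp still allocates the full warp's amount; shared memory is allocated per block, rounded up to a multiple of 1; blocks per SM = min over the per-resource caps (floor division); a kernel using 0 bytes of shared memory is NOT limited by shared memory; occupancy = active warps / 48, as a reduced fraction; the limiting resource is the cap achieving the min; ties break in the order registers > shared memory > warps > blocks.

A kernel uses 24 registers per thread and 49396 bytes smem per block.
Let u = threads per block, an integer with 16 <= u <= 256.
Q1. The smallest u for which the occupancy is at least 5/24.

Answer: u = 65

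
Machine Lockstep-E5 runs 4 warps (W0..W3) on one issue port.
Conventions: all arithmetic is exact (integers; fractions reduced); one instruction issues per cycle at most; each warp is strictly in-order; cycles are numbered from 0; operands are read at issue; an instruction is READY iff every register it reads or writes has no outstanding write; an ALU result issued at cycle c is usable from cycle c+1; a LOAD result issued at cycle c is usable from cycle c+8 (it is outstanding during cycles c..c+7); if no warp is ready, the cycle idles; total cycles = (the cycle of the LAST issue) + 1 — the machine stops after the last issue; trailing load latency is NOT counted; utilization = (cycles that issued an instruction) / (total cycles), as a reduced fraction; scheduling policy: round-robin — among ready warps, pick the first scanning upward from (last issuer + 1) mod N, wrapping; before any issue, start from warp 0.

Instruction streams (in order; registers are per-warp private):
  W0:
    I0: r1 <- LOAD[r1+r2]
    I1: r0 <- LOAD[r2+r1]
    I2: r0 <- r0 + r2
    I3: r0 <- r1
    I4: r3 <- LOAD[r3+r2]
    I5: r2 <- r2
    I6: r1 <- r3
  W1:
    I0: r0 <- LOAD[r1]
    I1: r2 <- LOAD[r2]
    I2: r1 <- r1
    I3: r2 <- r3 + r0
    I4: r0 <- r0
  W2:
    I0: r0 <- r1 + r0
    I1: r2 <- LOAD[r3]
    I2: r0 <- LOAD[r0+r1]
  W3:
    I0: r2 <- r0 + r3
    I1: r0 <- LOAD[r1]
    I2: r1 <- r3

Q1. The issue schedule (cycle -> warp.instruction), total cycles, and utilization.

cycle 0: W0.I0
cycle 1: W1.I0
cycle 2: W2.I0
cycle 3: W3.I0
cycle 4: W1.I1
cycle 5: W2.I1
cycle 6: W3.I1
cycle 7: W1.I2
cycle 8: W2.I2
cycle 9: W3.I2
cycle 10: W0.I1
cycle 11: idle
cycle 12: W1.I3
cycle 13: W1.I4
cycle 14: idle
cycle 15: idle
cycle 16: idle
cycle 17: idle
cycle 18: W0.I2
cycle 19: W0.I3
cycle 20: W0.I4
cycle 21: W0.I5
cycle 22: idle
cycle 23: idle
cycle 24: idle
cycle 25: idle
cycle 26: idle
cycle 27: idle
cycle 28: W0.I6

Answer: 29 cycles, utilization 18/29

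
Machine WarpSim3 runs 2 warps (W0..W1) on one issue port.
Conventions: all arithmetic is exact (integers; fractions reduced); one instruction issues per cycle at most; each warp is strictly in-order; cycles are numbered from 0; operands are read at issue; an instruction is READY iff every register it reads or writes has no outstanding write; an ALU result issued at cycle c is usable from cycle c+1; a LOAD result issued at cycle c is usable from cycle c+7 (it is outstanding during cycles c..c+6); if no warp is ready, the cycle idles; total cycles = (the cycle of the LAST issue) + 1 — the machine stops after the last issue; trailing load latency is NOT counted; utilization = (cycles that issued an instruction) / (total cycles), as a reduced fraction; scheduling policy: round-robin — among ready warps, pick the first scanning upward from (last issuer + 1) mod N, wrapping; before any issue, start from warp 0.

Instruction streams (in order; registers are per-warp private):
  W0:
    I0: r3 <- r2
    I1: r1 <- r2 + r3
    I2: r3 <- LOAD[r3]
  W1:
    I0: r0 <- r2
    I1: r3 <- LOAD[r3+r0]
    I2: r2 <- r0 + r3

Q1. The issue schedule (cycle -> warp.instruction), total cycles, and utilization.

cycle 0: W0.I0
cycle 1: W1.I0
cycle 2: W0.I1
cycle 3: W1.I1
cycle 4: W0.I2
cycle 5: idle
cycle 6: idle
cycle 7: idle
cycle 8: idle
cycle 9: idle
cycle 10: W1.I2

Answer: 11 cycles, utilization 6/11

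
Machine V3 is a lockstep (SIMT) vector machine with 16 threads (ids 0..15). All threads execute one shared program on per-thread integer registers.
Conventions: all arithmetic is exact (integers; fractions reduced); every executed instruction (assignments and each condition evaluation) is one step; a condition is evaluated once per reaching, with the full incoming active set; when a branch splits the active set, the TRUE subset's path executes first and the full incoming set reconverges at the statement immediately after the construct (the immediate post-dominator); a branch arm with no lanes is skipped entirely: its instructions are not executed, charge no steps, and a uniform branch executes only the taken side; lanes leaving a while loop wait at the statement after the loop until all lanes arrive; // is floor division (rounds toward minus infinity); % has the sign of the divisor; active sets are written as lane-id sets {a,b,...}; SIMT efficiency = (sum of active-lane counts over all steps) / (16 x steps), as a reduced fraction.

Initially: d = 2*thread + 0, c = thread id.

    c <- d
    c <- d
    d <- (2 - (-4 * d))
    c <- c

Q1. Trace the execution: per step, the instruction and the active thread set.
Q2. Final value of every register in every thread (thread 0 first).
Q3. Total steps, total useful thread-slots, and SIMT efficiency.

step 0: c <- d                       {0,1,2,3,4,5,6,7,8,9,10,11,12,13,14,15}
step 1: c <- d                       {0,1,2,3,4,5,6,7,8,9,10,11,12,13,14,15}
step 2: d <- (2 - (-4 * d))          {0,1,2,3,4,5,6,7,8,9,10,11,12,13,14,15}
step 3: c <- c                       {0,1,2,3,4,5,6,7,8,9,10,11,12,13,14,15}

Answer: 4 steps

d: 2,10,18,26,34,42,50,58,66,74,82,90,98,106,114,122
c: 0,2,4,6,8,10,12,14,16,18,20,22,24,26,28,30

steps = 4; useful = 64; efficiency = 64/64 = 1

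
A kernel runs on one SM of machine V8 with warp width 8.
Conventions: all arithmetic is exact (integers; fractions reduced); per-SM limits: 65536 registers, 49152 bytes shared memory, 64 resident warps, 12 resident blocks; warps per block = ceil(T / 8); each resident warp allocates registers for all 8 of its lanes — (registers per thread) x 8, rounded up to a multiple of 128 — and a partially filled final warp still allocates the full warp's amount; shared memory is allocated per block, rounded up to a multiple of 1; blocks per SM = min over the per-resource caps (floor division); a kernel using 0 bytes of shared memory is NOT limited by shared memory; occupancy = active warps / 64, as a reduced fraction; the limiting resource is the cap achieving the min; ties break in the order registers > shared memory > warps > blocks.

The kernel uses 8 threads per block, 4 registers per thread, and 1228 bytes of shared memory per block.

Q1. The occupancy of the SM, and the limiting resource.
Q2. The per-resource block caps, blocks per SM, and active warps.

Answer: occupancy 3/16, limited by blocks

registers: 512 blocks
shared memory: 40 blocks
warps: 64 blocks
blocks: 12 blocks

Answer: 12 blocks, 12 active warps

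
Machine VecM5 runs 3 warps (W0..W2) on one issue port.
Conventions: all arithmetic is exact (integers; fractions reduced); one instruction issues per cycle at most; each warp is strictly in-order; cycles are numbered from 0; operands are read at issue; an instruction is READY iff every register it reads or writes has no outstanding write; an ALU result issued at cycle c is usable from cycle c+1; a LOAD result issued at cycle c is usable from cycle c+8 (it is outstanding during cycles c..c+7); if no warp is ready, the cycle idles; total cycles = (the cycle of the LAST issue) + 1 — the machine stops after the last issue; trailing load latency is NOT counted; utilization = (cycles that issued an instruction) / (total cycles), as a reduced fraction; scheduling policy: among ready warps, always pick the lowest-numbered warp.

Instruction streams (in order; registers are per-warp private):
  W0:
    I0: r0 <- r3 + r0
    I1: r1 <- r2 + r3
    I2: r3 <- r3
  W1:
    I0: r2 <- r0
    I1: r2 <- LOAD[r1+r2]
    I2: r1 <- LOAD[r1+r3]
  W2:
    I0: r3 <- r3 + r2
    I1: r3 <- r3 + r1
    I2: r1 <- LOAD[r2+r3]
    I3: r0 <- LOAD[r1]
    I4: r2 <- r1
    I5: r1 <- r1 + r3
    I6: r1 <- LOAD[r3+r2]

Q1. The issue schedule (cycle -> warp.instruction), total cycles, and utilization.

cycle 0: W0.I0
cycle 1: W0.I1
cycle 2: W0.I2
cycle 3: W1.I0
cycle 4: W1.I1
cycle 5: W1.I2
cycle 6: W2.I0
cycle 7: W2.I1
cycle 8: W2.I2
cycle 9: idle
cycle 10: idle
cycle 11: idle
cycle 12: idle
cycle 13: idle
cycle 14: idle
cycle 15: idle
cycle 16: W2.I3
cycle 17: W2.I4
cycle 18: W2.I5
cycle 19: W2.I6

Answer: 20 cycles, utilization 13/20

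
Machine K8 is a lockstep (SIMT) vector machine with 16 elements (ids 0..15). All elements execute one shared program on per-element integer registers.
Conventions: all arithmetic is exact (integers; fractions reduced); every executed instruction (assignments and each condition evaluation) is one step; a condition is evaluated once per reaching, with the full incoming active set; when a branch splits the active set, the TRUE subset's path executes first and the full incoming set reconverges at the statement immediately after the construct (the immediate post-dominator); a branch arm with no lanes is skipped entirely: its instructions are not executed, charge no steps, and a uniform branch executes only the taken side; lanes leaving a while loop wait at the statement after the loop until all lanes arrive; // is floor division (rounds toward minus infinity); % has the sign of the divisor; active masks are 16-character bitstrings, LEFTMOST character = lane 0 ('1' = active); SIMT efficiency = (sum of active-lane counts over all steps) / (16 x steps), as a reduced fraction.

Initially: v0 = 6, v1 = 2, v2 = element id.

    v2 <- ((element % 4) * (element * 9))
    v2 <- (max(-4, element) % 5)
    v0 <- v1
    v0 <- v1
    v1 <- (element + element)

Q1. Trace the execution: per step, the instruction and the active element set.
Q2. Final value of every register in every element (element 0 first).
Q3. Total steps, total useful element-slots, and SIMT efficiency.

step 0: v2 <- ((element % 4) * (element * 9)) 1111111111111111
step 1: v2 <- (max(-4, element) % 5) 1111111111111111
step 2: v0 <- v1                     1111111111111111
step 3: v0 <- v1                     1111111111111111
step 4: v1 <- (element + element)    1111111111111111

Answer: 5 steps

v0: 2,2,2,2,2,2,2,2,2,2,2,2,2,2,2,2
v1: 0,2,4,6,8,10,12,14,16,18,20,22,24,26,28,30
v2: 0,1,2,3,4,0,1,2,3,4,0,1,2,3,4,0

steps = 5; useful = 80; efficiency = 80/80 = 1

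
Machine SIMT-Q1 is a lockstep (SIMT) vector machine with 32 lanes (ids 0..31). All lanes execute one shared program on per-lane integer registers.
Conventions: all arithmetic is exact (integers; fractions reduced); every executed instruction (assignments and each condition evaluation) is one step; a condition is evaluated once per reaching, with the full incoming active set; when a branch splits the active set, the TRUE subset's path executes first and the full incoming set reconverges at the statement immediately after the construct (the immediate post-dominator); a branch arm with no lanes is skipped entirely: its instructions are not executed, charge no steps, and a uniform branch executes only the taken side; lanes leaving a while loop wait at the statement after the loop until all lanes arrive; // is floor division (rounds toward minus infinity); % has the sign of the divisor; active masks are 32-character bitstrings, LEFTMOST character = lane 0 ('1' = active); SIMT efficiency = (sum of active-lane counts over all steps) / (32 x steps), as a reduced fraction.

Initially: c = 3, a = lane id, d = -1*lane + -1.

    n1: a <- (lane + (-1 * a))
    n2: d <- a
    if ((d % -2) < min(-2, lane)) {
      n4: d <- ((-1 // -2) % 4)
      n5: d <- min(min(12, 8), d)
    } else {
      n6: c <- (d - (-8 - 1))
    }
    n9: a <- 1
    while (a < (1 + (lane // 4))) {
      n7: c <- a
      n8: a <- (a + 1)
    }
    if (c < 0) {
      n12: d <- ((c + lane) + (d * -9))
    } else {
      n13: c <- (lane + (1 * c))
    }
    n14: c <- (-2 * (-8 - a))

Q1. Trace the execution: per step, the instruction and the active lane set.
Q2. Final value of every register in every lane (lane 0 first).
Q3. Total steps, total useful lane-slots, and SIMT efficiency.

step 0: a <- (lane + (-1 * a))       11111111111111111111111111111111
step 1: d <- a                       11111111111111111111111111111111
step 2: eval ((d % -2) < min(-2, lane)) 11111111111111111111111111111111
step 3: c <- (d - (-8 - 1))          11111111111111111111111111111111
step 4: a <- 1                       11111111111111111111111111111111
step 5: eval (a < (1 + (lane // 4))) 11111111111111111111111111111111
step 6: c <- a                       00001111111111111111111111111111
step 7: a <- (a + 1)                 00001111111111111111111111111111
step 8: eval (a < (1 + (lane // 4))) 00001111111111111111111111111111
step 9: c <- a                       00000000111111111111111111111111
step 10: a <- (a + 1)                 00000000111111111111111111111111
step 11: eval (a < (1 + (lane // 4))) 00000000111111111111111111111111
step 12: c <- a                       00000000000011111111111111111111
step 13: a <- (a + 1)                 00000000000011111111111111111111
step 14: eval (a < (1 + (lane // 4))) 00000000000011111111111111111111
step 15: c <- a                       00000000000000001111111111111111
step 16: a <- (a + 1)                 00000000000000001111111111111111
step 17: eval (a < (1 + (lane // 4))) 00000000000000001111111111111111
step 18: c <- a                       00000000000000000000111111111111
step 19: a <- (a + 1)                 00000000000000000000111111111111
step 20: eval (a < (1 + (lane // 4))) 00000000000000000000111111111111
step 21: c <- a                       00000000000000000000000011111111
step 22: a <- (a + 1)                 00000000000000000000000011111111
step 23: eval (a < (1 + (lane // 4))) 00000000000000000000000011111111
step 24: c <- a                       00000000000000000000000000001111
step 25: a <- (a + 1)                 00000000000000000000000000001111
step 26: eval (a < (1 + (lane // 4))) 00000000000000000000000000001111
step 27: eval (c < 0)                 11111111111111111111111111111111
step 28: c <- (lane + (1 * c))        11111111111111111111111111111111
step 29: c <- (-2 * (-8 - a))         11111111111111111111111111111111

Answer: 30 steps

c: 18,18,18,18,20,20,20,20,22,22,22,22,24,24,24,24,26,26,26,26,28,28,28,28,30,30,30,30,32,32,32,32
a: 1,1,1,1,2,2,2,2,3,3,3,3,4,4,4,4,5,5,5,5,6,6,6,6,7,7,7,7,8,8,8,8
d: 0,0,0,0,0,0,0,0,0,0,0,0,0,0,0,0,0,0,0,0,0,0,0,0,0,0,0,0,0,0,0,0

steps = 30; useful = 624; efficiency = 624/960 = 13/20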